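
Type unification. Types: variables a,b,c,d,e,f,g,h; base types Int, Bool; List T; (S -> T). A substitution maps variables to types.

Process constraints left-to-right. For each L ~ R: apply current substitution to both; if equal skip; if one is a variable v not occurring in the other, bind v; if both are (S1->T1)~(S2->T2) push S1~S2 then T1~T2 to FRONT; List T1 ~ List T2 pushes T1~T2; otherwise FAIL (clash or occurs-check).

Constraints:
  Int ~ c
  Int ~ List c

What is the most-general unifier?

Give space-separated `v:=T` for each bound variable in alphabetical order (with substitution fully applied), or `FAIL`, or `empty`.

step 1: unify Int ~ c  [subst: {-} | 1 pending]
  bind c := Int
step 2: unify Int ~ List Int  [subst: {c:=Int} | 0 pending]
  clash: Int vs List Int

Answer: FAIL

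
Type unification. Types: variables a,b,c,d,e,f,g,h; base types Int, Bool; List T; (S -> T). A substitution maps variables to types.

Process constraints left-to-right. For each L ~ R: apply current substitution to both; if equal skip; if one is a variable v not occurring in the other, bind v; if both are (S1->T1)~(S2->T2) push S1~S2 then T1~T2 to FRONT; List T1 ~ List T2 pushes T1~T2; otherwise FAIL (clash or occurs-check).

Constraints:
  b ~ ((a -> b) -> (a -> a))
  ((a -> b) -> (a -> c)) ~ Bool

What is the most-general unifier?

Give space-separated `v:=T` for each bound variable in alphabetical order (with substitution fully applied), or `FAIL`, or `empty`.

Answer: FAIL

Derivation:
step 1: unify b ~ ((a -> b) -> (a -> a))  [subst: {-} | 1 pending]
  occurs-check fail: b in ((a -> b) -> (a -> a))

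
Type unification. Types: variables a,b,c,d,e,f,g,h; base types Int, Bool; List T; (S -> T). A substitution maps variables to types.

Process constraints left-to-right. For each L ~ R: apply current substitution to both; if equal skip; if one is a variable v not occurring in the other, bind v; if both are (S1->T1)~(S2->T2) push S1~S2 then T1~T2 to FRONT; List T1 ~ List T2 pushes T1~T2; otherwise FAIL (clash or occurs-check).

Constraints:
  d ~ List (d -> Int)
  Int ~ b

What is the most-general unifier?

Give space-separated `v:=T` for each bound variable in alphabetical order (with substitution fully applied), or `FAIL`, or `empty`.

Answer: FAIL

Derivation:
step 1: unify d ~ List (d -> Int)  [subst: {-} | 1 pending]
  occurs-check fail: d in List (d -> Int)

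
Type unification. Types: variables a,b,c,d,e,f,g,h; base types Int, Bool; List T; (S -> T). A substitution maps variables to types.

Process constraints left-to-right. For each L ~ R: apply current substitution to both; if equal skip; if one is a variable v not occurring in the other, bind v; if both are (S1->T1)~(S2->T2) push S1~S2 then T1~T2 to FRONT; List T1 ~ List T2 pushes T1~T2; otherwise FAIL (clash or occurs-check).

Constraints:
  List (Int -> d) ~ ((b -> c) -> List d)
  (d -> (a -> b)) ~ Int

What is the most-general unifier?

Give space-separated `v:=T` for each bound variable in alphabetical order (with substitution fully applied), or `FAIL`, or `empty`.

Answer: FAIL

Derivation:
step 1: unify List (Int -> d) ~ ((b -> c) -> List d)  [subst: {-} | 1 pending]
  clash: List (Int -> d) vs ((b -> c) -> List d)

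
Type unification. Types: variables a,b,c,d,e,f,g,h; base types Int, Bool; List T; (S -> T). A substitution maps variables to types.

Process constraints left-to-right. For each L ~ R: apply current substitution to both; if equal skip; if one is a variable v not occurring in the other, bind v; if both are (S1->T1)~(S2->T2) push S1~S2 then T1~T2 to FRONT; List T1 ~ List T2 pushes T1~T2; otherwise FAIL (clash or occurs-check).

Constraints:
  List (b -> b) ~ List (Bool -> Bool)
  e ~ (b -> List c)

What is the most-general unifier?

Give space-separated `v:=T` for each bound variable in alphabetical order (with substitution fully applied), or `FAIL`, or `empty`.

step 1: unify List (b -> b) ~ List (Bool -> Bool)  [subst: {-} | 1 pending]
  -> decompose List: push (b -> b)~(Bool -> Bool)
step 2: unify (b -> b) ~ (Bool -> Bool)  [subst: {-} | 1 pending]
  -> decompose arrow: push b~Bool, b~Bool
step 3: unify b ~ Bool  [subst: {-} | 2 pending]
  bind b := Bool
step 4: unify Bool ~ Bool  [subst: {b:=Bool} | 1 pending]
  -> identical, skip
step 5: unify e ~ (Bool -> List c)  [subst: {b:=Bool} | 0 pending]
  bind e := (Bool -> List c)

Answer: b:=Bool e:=(Bool -> List c)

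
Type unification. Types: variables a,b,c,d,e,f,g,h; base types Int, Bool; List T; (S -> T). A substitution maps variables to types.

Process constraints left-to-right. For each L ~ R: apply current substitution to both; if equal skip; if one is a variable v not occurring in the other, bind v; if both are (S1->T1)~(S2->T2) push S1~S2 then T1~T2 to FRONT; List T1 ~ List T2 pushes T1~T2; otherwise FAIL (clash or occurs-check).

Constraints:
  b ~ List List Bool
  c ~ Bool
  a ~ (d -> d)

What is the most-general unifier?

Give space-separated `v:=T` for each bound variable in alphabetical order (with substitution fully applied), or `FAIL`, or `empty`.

step 1: unify b ~ List List Bool  [subst: {-} | 2 pending]
  bind b := List List Bool
step 2: unify c ~ Bool  [subst: {b:=List List Bool} | 1 pending]
  bind c := Bool
step 3: unify a ~ (d -> d)  [subst: {b:=List List Bool, c:=Bool} | 0 pending]
  bind a := (d -> d)

Answer: a:=(d -> d) b:=List List Bool c:=Bool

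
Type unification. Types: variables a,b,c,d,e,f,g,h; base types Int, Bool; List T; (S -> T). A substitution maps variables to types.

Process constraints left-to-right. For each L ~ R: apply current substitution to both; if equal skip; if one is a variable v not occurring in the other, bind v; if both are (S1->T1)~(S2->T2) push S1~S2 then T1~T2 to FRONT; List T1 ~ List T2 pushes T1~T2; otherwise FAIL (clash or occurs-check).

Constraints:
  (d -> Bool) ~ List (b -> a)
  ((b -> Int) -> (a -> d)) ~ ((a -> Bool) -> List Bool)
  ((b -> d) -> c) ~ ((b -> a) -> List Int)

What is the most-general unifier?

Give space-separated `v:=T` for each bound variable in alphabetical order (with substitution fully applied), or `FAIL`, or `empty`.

step 1: unify (d -> Bool) ~ List (b -> a)  [subst: {-} | 2 pending]
  clash: (d -> Bool) vs List (b -> a)

Answer: FAIL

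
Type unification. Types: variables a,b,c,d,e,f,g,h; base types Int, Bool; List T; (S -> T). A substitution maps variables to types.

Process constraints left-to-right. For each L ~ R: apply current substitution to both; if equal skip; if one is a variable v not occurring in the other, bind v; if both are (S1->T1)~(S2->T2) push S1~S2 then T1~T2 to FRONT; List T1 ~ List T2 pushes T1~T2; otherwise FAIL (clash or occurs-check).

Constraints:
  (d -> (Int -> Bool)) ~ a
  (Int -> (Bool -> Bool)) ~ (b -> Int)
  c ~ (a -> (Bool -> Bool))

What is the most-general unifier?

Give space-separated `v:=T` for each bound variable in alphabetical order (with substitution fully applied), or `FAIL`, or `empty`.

Answer: FAIL

Derivation:
step 1: unify (d -> (Int -> Bool)) ~ a  [subst: {-} | 2 pending]
  bind a := (d -> (Int -> Bool))
step 2: unify (Int -> (Bool -> Bool)) ~ (b -> Int)  [subst: {a:=(d -> (Int -> Bool))} | 1 pending]
  -> decompose arrow: push Int~b, (Bool -> Bool)~Int
step 3: unify Int ~ b  [subst: {a:=(d -> (Int -> Bool))} | 2 pending]
  bind b := Int
step 4: unify (Bool -> Bool) ~ Int  [subst: {a:=(d -> (Int -> Bool)), b:=Int} | 1 pending]
  clash: (Bool -> Bool) vs Int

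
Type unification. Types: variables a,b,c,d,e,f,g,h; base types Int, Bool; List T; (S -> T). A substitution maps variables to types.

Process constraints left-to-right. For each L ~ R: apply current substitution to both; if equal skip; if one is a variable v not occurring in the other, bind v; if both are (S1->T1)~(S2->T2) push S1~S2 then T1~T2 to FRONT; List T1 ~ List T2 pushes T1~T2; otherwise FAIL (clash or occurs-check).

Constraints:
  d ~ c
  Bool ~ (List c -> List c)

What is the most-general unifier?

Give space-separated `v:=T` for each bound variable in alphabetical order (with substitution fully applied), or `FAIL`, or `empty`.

step 1: unify d ~ c  [subst: {-} | 1 pending]
  bind d := c
step 2: unify Bool ~ (List c -> List c)  [subst: {d:=c} | 0 pending]
  clash: Bool vs (List c -> List c)

Answer: FAIL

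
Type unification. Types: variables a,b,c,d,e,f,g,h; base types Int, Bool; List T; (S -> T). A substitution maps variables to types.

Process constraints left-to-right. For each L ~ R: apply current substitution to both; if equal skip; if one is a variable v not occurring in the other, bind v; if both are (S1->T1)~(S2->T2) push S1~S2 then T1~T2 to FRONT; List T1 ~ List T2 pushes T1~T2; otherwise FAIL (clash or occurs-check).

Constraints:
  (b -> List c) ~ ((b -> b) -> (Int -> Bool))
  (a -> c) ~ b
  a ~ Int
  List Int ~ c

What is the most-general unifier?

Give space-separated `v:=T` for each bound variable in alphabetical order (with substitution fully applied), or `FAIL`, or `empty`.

Answer: FAIL

Derivation:
step 1: unify (b -> List c) ~ ((b -> b) -> (Int -> Bool))  [subst: {-} | 3 pending]
  -> decompose arrow: push b~(b -> b), List c~(Int -> Bool)
step 2: unify b ~ (b -> b)  [subst: {-} | 4 pending]
  occurs-check fail: b in (b -> b)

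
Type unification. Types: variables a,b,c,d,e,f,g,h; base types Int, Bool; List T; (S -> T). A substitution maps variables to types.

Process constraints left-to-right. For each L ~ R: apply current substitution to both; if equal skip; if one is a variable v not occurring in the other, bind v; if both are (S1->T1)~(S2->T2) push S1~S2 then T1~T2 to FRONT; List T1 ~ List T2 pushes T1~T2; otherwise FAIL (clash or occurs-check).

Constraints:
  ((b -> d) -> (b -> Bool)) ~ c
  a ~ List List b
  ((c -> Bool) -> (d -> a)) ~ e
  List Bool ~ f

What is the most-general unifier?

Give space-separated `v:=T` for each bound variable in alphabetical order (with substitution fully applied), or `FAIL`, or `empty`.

Answer: a:=List List b c:=((b -> d) -> (b -> Bool)) e:=((((b -> d) -> (b -> Bool)) -> Bool) -> (d -> List List b)) f:=List Bool

Derivation:
step 1: unify ((b -> d) -> (b -> Bool)) ~ c  [subst: {-} | 3 pending]
  bind c := ((b -> d) -> (b -> Bool))
step 2: unify a ~ List List b  [subst: {c:=((b -> d) -> (b -> Bool))} | 2 pending]
  bind a := List List b
step 3: unify ((((b -> d) -> (b -> Bool)) -> Bool) -> (d -> List List b)) ~ e  [subst: {c:=((b -> d) -> (b -> Bool)), a:=List List b} | 1 pending]
  bind e := ((((b -> d) -> (b -> Bool)) -> Bool) -> (d -> List List b))
step 4: unify List Bool ~ f  [subst: {c:=((b -> d) -> (b -> Bool)), a:=List List b, e:=((((b -> d) -> (b -> Bool)) -> Bool) -> (d -> List List b))} | 0 pending]
  bind f := List Bool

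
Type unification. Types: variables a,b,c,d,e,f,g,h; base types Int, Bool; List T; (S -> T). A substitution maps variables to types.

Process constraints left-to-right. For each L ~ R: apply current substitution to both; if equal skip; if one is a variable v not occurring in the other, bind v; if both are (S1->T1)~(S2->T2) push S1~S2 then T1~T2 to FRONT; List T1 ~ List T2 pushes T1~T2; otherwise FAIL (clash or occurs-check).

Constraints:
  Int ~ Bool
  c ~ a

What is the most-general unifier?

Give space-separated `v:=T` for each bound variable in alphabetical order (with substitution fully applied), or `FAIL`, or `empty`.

step 1: unify Int ~ Bool  [subst: {-} | 1 pending]
  clash: Int vs Bool

Answer: FAIL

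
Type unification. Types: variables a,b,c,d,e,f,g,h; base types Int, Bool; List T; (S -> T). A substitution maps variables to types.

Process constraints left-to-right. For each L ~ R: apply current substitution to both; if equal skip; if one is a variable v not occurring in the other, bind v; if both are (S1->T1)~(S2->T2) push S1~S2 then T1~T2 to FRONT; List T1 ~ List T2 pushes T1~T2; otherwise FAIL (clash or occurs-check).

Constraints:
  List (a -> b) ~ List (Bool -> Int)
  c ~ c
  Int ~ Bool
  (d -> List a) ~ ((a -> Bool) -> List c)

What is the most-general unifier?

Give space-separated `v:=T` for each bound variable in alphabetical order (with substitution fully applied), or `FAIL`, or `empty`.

step 1: unify List (a -> b) ~ List (Bool -> Int)  [subst: {-} | 3 pending]
  -> decompose List: push (a -> b)~(Bool -> Int)
step 2: unify (a -> b) ~ (Bool -> Int)  [subst: {-} | 3 pending]
  -> decompose arrow: push a~Bool, b~Int
step 3: unify a ~ Bool  [subst: {-} | 4 pending]
  bind a := Bool
step 4: unify b ~ Int  [subst: {a:=Bool} | 3 pending]
  bind b := Int
step 5: unify c ~ c  [subst: {a:=Bool, b:=Int} | 2 pending]
  -> identical, skip
step 6: unify Int ~ Bool  [subst: {a:=Bool, b:=Int} | 1 pending]
  clash: Int vs Bool

Answer: FAIL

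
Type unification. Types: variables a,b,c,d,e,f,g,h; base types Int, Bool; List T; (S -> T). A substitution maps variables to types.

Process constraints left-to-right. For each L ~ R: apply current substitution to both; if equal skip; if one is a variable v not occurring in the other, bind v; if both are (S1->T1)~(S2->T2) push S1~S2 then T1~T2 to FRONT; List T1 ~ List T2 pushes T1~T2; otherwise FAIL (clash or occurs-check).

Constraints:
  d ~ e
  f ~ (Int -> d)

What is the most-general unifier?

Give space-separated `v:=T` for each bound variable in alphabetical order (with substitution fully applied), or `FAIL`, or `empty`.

step 1: unify d ~ e  [subst: {-} | 1 pending]
  bind d := e
step 2: unify f ~ (Int -> e)  [subst: {d:=e} | 0 pending]
  bind f := (Int -> e)

Answer: d:=e f:=(Int -> e)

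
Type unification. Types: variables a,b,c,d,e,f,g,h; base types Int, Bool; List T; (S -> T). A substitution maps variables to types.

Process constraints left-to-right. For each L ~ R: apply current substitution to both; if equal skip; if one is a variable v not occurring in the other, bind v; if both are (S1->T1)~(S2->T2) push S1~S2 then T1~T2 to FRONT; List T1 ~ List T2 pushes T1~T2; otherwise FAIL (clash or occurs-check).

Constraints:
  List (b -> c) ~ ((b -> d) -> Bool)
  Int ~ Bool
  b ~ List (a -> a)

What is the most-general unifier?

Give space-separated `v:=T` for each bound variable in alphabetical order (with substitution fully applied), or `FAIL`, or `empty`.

step 1: unify List (b -> c) ~ ((b -> d) -> Bool)  [subst: {-} | 2 pending]
  clash: List (b -> c) vs ((b -> d) -> Bool)

Answer: FAIL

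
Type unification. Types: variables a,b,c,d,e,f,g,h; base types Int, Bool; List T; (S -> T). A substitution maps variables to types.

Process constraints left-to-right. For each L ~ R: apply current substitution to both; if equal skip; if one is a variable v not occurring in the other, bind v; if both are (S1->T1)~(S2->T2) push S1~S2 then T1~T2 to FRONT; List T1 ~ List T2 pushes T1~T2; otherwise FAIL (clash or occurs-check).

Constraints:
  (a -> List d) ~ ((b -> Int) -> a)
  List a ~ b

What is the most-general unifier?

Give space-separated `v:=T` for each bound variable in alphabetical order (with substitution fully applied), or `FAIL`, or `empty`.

Answer: FAIL

Derivation:
step 1: unify (a -> List d) ~ ((b -> Int) -> a)  [subst: {-} | 1 pending]
  -> decompose arrow: push a~(b -> Int), List d~a
step 2: unify a ~ (b -> Int)  [subst: {-} | 2 pending]
  bind a := (b -> Int)
step 3: unify List d ~ (b -> Int)  [subst: {a:=(b -> Int)} | 1 pending]
  clash: List d vs (b -> Int)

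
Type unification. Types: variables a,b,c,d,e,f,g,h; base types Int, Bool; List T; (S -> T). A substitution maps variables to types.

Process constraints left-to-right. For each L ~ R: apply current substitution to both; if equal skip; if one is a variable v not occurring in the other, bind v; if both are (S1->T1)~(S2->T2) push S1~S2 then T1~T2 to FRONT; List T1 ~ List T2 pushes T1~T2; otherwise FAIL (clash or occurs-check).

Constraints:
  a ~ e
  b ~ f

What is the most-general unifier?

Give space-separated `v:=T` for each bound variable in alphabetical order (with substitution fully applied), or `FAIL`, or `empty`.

step 1: unify a ~ e  [subst: {-} | 1 pending]
  bind a := e
step 2: unify b ~ f  [subst: {a:=e} | 0 pending]
  bind b := f

Answer: a:=e b:=f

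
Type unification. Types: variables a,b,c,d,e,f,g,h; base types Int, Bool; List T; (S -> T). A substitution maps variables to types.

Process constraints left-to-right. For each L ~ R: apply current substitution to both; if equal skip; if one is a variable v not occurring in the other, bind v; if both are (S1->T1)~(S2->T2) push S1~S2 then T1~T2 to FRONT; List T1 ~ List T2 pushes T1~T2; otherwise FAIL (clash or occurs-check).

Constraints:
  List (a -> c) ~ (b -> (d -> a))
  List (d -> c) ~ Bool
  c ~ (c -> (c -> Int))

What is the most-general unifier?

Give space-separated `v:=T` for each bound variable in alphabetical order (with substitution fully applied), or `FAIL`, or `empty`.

step 1: unify List (a -> c) ~ (b -> (d -> a))  [subst: {-} | 2 pending]
  clash: List (a -> c) vs (b -> (d -> a))

Answer: FAIL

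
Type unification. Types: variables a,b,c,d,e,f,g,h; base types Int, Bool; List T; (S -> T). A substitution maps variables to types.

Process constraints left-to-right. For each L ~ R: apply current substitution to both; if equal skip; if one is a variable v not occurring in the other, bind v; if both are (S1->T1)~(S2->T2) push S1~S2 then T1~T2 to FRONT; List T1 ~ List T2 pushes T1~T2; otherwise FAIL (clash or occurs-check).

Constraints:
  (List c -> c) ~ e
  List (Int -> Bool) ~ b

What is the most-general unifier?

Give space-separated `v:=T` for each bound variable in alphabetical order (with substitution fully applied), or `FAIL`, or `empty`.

step 1: unify (List c -> c) ~ e  [subst: {-} | 1 pending]
  bind e := (List c -> c)
step 2: unify List (Int -> Bool) ~ b  [subst: {e:=(List c -> c)} | 0 pending]
  bind b := List (Int -> Bool)

Answer: b:=List (Int -> Bool) e:=(List c -> c)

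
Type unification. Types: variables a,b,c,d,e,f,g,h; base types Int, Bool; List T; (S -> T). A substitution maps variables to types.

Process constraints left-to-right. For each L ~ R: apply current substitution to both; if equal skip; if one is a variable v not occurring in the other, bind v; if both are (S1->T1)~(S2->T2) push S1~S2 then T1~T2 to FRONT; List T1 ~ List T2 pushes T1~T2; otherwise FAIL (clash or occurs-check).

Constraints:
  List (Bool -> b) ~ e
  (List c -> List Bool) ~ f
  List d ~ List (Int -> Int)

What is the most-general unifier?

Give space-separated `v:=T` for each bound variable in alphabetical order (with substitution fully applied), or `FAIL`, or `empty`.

Answer: d:=(Int -> Int) e:=List (Bool -> b) f:=(List c -> List Bool)

Derivation:
step 1: unify List (Bool -> b) ~ e  [subst: {-} | 2 pending]
  bind e := List (Bool -> b)
step 2: unify (List c -> List Bool) ~ f  [subst: {e:=List (Bool -> b)} | 1 pending]
  bind f := (List c -> List Bool)
step 3: unify List d ~ List (Int -> Int)  [subst: {e:=List (Bool -> b), f:=(List c -> List Bool)} | 0 pending]
  -> decompose List: push d~(Int -> Int)
step 4: unify d ~ (Int -> Int)  [subst: {e:=List (Bool -> b), f:=(List c -> List Bool)} | 0 pending]
  bind d := (Int -> Int)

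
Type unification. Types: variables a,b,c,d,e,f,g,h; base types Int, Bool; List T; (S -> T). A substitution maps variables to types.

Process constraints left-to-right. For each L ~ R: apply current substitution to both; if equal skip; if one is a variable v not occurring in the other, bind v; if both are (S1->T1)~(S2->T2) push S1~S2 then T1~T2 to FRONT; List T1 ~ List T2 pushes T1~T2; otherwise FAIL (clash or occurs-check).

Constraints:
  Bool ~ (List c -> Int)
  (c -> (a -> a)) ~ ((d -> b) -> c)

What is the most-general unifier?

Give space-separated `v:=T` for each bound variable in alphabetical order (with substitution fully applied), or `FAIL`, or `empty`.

step 1: unify Bool ~ (List c -> Int)  [subst: {-} | 1 pending]
  clash: Bool vs (List c -> Int)

Answer: FAIL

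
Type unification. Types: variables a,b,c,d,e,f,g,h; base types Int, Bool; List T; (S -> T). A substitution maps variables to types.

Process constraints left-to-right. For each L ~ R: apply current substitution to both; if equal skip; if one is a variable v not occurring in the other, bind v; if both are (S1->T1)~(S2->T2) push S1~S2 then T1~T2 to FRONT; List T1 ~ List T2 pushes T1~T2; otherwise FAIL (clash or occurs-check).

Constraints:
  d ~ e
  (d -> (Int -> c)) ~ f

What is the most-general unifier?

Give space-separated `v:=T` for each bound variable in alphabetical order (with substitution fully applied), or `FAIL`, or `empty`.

Answer: d:=e f:=(e -> (Int -> c))

Derivation:
step 1: unify d ~ e  [subst: {-} | 1 pending]
  bind d := e
step 2: unify (e -> (Int -> c)) ~ f  [subst: {d:=e} | 0 pending]
  bind f := (e -> (Int -> c))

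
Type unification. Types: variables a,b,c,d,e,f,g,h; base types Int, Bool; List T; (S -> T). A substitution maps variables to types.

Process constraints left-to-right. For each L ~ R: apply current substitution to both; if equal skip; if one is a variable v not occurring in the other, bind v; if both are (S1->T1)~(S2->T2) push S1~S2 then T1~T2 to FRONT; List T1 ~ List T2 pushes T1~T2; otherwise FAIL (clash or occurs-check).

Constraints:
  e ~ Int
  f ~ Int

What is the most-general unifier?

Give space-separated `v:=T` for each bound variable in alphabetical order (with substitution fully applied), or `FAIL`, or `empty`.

step 1: unify e ~ Int  [subst: {-} | 1 pending]
  bind e := Int
step 2: unify f ~ Int  [subst: {e:=Int} | 0 pending]
  bind f := Int

Answer: e:=Int f:=Int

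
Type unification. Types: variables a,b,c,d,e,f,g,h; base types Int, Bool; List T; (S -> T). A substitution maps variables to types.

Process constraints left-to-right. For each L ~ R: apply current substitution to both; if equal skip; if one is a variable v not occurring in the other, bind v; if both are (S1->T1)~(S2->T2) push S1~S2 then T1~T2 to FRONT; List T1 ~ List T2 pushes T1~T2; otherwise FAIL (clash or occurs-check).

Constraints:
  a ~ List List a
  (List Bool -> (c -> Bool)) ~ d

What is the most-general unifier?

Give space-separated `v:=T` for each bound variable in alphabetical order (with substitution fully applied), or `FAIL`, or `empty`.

Answer: FAIL

Derivation:
step 1: unify a ~ List List a  [subst: {-} | 1 pending]
  occurs-check fail: a in List List a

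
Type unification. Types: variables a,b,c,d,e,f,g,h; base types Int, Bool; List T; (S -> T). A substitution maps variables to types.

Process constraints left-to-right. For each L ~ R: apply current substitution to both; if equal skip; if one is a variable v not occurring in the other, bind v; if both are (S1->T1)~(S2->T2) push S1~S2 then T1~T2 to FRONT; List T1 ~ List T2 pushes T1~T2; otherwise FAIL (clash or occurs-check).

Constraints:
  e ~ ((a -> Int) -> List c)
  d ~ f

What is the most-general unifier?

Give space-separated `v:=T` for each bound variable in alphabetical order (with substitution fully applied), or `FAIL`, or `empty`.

Answer: d:=f e:=((a -> Int) -> List c)

Derivation:
step 1: unify e ~ ((a -> Int) -> List c)  [subst: {-} | 1 pending]
  bind e := ((a -> Int) -> List c)
step 2: unify d ~ f  [subst: {e:=((a -> Int) -> List c)} | 0 pending]
  bind d := f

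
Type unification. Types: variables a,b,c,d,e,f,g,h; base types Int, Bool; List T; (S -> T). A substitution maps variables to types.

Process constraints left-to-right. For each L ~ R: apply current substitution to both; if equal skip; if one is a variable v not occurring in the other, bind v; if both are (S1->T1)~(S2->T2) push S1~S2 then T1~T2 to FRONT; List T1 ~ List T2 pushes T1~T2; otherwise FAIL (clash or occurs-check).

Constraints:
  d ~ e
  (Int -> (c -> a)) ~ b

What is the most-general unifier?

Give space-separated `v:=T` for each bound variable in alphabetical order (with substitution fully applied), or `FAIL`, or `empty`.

Answer: b:=(Int -> (c -> a)) d:=e

Derivation:
step 1: unify d ~ e  [subst: {-} | 1 pending]
  bind d := e
step 2: unify (Int -> (c -> a)) ~ b  [subst: {d:=e} | 0 pending]
  bind b := (Int -> (c -> a))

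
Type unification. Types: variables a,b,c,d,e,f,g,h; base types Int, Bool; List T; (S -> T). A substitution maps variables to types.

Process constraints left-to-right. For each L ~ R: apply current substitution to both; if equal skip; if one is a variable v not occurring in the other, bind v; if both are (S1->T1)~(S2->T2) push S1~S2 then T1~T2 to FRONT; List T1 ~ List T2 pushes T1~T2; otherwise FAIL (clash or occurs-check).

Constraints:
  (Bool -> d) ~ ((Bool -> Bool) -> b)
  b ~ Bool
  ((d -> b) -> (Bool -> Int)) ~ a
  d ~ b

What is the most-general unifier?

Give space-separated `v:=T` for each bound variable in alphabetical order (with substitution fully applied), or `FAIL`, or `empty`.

Answer: FAIL

Derivation:
step 1: unify (Bool -> d) ~ ((Bool -> Bool) -> b)  [subst: {-} | 3 pending]
  -> decompose arrow: push Bool~(Bool -> Bool), d~b
step 2: unify Bool ~ (Bool -> Bool)  [subst: {-} | 4 pending]
  clash: Bool vs (Bool -> Bool)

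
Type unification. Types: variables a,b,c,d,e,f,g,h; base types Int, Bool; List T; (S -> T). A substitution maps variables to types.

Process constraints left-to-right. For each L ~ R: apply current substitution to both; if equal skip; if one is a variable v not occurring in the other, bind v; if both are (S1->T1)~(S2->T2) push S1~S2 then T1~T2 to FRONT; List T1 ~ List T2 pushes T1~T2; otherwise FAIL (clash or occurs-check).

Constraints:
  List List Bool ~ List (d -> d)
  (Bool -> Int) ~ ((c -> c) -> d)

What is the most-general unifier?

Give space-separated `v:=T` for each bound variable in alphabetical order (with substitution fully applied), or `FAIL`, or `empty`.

step 1: unify List List Bool ~ List (d -> d)  [subst: {-} | 1 pending]
  -> decompose List: push List Bool~(d -> d)
step 2: unify List Bool ~ (d -> d)  [subst: {-} | 1 pending]
  clash: List Bool vs (d -> d)

Answer: FAIL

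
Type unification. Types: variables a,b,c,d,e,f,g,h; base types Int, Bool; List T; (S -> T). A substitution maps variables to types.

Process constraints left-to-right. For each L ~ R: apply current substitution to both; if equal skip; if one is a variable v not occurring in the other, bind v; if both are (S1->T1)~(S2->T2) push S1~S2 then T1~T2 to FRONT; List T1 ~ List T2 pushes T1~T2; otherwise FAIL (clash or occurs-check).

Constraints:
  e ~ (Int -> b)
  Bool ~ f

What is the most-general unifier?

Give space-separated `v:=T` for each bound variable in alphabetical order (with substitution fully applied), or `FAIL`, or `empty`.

step 1: unify e ~ (Int -> b)  [subst: {-} | 1 pending]
  bind e := (Int -> b)
step 2: unify Bool ~ f  [subst: {e:=(Int -> b)} | 0 pending]
  bind f := Bool

Answer: e:=(Int -> b) f:=Bool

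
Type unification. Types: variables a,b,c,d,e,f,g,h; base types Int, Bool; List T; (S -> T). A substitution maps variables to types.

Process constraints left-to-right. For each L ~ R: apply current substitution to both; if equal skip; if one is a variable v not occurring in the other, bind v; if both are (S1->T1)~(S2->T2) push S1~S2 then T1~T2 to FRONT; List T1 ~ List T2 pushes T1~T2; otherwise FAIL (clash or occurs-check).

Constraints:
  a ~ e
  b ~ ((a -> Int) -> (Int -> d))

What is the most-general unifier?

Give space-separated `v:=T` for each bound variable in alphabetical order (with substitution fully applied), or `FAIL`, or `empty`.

step 1: unify a ~ e  [subst: {-} | 1 pending]
  bind a := e
step 2: unify b ~ ((e -> Int) -> (Int -> d))  [subst: {a:=e} | 0 pending]
  bind b := ((e -> Int) -> (Int -> d))

Answer: a:=e b:=((e -> Int) -> (Int -> d))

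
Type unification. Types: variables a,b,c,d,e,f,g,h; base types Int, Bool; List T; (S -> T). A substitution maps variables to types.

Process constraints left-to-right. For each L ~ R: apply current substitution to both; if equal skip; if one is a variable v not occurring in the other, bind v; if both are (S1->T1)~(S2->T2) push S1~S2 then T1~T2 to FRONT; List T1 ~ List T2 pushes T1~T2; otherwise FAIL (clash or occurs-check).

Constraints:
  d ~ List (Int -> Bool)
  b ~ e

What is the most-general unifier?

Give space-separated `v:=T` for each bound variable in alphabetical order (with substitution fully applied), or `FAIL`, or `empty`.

step 1: unify d ~ List (Int -> Bool)  [subst: {-} | 1 pending]
  bind d := List (Int -> Bool)
step 2: unify b ~ e  [subst: {d:=List (Int -> Bool)} | 0 pending]
  bind b := e

Answer: b:=e d:=List (Int -> Bool)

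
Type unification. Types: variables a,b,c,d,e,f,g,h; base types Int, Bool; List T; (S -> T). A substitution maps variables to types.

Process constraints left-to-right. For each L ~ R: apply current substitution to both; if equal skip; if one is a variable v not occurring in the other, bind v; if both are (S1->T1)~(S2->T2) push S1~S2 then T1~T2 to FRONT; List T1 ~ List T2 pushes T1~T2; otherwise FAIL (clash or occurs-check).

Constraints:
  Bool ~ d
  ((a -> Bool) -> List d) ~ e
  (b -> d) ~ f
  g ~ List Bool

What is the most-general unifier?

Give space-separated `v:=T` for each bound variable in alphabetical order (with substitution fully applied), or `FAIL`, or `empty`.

step 1: unify Bool ~ d  [subst: {-} | 3 pending]
  bind d := Bool
step 2: unify ((a -> Bool) -> List Bool) ~ e  [subst: {d:=Bool} | 2 pending]
  bind e := ((a -> Bool) -> List Bool)
step 3: unify (b -> Bool) ~ f  [subst: {d:=Bool, e:=((a -> Bool) -> List Bool)} | 1 pending]
  bind f := (b -> Bool)
step 4: unify g ~ List Bool  [subst: {d:=Bool, e:=((a -> Bool) -> List Bool), f:=(b -> Bool)} | 0 pending]
  bind g := List Bool

Answer: d:=Bool e:=((a -> Bool) -> List Bool) f:=(b -> Bool) g:=List Bool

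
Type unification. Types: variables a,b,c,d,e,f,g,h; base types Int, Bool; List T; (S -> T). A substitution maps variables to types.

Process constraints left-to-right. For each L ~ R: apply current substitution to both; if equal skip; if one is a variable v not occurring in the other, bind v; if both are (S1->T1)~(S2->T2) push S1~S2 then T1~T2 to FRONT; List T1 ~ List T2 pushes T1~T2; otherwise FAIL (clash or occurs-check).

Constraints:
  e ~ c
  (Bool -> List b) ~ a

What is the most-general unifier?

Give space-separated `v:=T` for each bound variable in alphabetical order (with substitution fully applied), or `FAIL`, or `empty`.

step 1: unify e ~ c  [subst: {-} | 1 pending]
  bind e := c
step 2: unify (Bool -> List b) ~ a  [subst: {e:=c} | 0 pending]
  bind a := (Bool -> List b)

Answer: a:=(Bool -> List b) e:=c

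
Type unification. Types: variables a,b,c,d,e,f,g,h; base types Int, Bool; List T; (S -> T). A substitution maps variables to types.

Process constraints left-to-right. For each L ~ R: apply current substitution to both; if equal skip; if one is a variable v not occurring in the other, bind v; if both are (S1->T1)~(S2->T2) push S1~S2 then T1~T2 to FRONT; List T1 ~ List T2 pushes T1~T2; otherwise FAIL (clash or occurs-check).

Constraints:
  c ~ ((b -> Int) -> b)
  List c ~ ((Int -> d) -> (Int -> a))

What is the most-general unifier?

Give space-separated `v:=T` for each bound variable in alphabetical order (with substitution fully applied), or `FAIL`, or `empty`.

step 1: unify c ~ ((b -> Int) -> b)  [subst: {-} | 1 pending]
  bind c := ((b -> Int) -> b)
step 2: unify List ((b -> Int) -> b) ~ ((Int -> d) -> (Int -> a))  [subst: {c:=((b -> Int) -> b)} | 0 pending]
  clash: List ((b -> Int) -> b) vs ((Int -> d) -> (Int -> a))

Answer: FAIL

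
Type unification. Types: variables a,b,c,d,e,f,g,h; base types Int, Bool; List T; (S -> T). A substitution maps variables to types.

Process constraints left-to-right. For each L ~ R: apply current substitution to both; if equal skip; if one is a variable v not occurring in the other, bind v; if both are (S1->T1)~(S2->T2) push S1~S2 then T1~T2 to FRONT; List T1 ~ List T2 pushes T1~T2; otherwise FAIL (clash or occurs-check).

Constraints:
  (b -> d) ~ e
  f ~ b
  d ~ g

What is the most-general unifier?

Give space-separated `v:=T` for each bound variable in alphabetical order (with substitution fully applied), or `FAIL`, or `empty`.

Answer: d:=g e:=(b -> g) f:=b

Derivation:
step 1: unify (b -> d) ~ e  [subst: {-} | 2 pending]
  bind e := (b -> d)
step 2: unify f ~ b  [subst: {e:=(b -> d)} | 1 pending]
  bind f := b
step 3: unify d ~ g  [subst: {e:=(b -> d), f:=b} | 0 pending]
  bind d := g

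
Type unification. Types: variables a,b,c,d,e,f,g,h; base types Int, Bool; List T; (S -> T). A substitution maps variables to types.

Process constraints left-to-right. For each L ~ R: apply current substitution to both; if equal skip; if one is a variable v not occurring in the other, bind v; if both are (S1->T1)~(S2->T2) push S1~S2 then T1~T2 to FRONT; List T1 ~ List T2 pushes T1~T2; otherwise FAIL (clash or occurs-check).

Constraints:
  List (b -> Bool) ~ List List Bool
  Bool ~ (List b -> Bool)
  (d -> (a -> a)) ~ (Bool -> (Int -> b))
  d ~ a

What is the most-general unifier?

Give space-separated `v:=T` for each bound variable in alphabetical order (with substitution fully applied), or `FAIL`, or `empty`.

step 1: unify List (b -> Bool) ~ List List Bool  [subst: {-} | 3 pending]
  -> decompose List: push (b -> Bool)~List Bool
step 2: unify (b -> Bool) ~ List Bool  [subst: {-} | 3 pending]
  clash: (b -> Bool) vs List Bool

Answer: FAIL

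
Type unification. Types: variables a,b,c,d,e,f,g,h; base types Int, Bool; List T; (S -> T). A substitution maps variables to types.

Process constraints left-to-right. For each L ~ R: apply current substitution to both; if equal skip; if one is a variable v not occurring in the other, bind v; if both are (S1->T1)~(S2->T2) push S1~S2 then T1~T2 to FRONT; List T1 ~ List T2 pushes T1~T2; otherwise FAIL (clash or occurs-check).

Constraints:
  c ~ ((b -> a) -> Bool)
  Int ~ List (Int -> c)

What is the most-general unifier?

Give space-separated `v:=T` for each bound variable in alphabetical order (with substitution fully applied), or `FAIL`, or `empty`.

Answer: FAIL

Derivation:
step 1: unify c ~ ((b -> a) -> Bool)  [subst: {-} | 1 pending]
  bind c := ((b -> a) -> Bool)
step 2: unify Int ~ List (Int -> ((b -> a) -> Bool))  [subst: {c:=((b -> a) -> Bool)} | 0 pending]
  clash: Int vs List (Int -> ((b -> a) -> Bool))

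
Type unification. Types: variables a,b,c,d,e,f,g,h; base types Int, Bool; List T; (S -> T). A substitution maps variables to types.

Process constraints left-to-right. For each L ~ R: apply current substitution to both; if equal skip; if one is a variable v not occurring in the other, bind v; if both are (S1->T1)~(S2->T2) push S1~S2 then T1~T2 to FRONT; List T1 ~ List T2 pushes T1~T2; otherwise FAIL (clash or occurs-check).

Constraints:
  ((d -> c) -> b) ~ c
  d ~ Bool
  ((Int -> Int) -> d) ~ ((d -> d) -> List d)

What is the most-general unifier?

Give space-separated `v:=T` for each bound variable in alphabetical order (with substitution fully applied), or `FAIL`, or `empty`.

Answer: FAIL

Derivation:
step 1: unify ((d -> c) -> b) ~ c  [subst: {-} | 2 pending]
  occurs-check fail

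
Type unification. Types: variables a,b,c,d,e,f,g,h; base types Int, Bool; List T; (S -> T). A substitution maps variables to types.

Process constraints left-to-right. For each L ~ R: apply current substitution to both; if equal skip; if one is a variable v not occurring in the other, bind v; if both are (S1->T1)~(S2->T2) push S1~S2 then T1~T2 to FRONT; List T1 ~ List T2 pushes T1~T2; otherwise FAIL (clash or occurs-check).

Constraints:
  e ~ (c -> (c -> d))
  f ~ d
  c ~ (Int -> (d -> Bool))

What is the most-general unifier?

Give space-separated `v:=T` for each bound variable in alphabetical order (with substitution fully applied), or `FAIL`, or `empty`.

Answer: c:=(Int -> (d -> Bool)) e:=((Int -> (d -> Bool)) -> ((Int -> (d -> Bool)) -> d)) f:=d

Derivation:
step 1: unify e ~ (c -> (c -> d))  [subst: {-} | 2 pending]
  bind e := (c -> (c -> d))
step 2: unify f ~ d  [subst: {e:=(c -> (c -> d))} | 1 pending]
  bind f := d
step 3: unify c ~ (Int -> (d -> Bool))  [subst: {e:=(c -> (c -> d)), f:=d} | 0 pending]
  bind c := (Int -> (d -> Bool))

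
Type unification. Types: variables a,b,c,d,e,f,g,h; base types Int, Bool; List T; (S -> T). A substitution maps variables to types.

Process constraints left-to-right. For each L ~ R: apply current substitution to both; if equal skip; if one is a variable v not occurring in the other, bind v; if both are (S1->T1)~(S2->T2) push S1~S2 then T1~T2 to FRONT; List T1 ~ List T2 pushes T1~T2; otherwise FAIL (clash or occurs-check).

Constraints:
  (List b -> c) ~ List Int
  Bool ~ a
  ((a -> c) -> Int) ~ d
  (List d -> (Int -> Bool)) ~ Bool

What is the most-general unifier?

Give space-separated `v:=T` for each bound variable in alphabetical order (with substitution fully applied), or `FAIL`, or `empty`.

step 1: unify (List b -> c) ~ List Int  [subst: {-} | 3 pending]
  clash: (List b -> c) vs List Int

Answer: FAIL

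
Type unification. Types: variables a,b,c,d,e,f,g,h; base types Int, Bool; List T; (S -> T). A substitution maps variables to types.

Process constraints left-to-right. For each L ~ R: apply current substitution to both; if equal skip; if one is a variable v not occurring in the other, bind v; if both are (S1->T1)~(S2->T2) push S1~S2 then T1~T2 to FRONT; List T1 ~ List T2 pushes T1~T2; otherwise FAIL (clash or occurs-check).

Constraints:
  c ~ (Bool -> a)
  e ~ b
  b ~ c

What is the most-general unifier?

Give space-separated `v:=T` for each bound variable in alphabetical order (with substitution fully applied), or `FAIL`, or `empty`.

Answer: b:=(Bool -> a) c:=(Bool -> a) e:=(Bool -> a)

Derivation:
step 1: unify c ~ (Bool -> a)  [subst: {-} | 2 pending]
  bind c := (Bool -> a)
step 2: unify e ~ b  [subst: {c:=(Bool -> a)} | 1 pending]
  bind e := b
step 3: unify b ~ (Bool -> a)  [subst: {c:=(Bool -> a), e:=b} | 0 pending]
  bind b := (Bool -> a)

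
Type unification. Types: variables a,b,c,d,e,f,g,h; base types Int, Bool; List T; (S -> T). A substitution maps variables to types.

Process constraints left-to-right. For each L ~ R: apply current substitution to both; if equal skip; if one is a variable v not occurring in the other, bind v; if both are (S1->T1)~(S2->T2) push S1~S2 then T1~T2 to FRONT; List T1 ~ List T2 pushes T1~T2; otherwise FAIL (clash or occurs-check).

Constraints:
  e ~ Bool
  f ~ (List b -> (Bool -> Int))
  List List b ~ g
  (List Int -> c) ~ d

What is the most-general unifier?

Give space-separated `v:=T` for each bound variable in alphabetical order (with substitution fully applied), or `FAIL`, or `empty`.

Answer: d:=(List Int -> c) e:=Bool f:=(List b -> (Bool -> Int)) g:=List List b

Derivation:
step 1: unify e ~ Bool  [subst: {-} | 3 pending]
  bind e := Bool
step 2: unify f ~ (List b -> (Bool -> Int))  [subst: {e:=Bool} | 2 pending]
  bind f := (List b -> (Bool -> Int))
step 3: unify List List b ~ g  [subst: {e:=Bool, f:=(List b -> (Bool -> Int))} | 1 pending]
  bind g := List List b
step 4: unify (List Int -> c) ~ d  [subst: {e:=Bool, f:=(List b -> (Bool -> Int)), g:=List List b} | 0 pending]
  bind d := (List Int -> c)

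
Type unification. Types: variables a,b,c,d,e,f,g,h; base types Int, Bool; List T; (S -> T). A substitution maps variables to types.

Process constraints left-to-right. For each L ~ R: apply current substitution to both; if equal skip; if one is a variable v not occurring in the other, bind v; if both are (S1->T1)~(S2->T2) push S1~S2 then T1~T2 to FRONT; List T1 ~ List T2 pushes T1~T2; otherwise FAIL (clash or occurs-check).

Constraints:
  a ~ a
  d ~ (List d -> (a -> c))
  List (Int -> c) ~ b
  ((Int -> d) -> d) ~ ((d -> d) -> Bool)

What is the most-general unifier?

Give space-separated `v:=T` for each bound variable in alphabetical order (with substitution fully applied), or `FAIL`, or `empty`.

step 1: unify a ~ a  [subst: {-} | 3 pending]
  -> identical, skip
step 2: unify d ~ (List d -> (a -> c))  [subst: {-} | 2 pending]
  occurs-check fail: d in (List d -> (a -> c))

Answer: FAIL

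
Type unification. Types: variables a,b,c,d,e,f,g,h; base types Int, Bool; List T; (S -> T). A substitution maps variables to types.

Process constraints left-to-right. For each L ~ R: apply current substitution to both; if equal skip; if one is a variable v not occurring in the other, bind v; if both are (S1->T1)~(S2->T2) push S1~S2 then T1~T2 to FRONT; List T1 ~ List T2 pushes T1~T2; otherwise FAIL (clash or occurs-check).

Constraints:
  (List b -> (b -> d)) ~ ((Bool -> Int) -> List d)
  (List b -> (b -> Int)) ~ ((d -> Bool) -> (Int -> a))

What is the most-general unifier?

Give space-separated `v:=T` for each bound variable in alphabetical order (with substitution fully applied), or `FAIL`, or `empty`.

Answer: FAIL

Derivation:
step 1: unify (List b -> (b -> d)) ~ ((Bool -> Int) -> List d)  [subst: {-} | 1 pending]
  -> decompose arrow: push List b~(Bool -> Int), (b -> d)~List d
step 2: unify List b ~ (Bool -> Int)  [subst: {-} | 2 pending]
  clash: List b vs (Bool -> Int)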